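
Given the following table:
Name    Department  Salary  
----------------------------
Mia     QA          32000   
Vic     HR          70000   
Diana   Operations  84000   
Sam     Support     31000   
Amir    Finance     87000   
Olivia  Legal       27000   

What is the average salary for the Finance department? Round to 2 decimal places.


Finance department members:
  Amir: 87000
Sum = 87000
Count = 1
Average = 87000 / 1 = 87000.00

ANSWER: 87000.00


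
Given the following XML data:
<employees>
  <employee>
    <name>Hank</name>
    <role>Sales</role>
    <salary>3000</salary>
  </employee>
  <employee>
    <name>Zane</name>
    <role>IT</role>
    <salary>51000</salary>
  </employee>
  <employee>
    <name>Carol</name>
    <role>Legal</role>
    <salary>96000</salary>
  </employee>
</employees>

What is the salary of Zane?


Searching for <employee> with <name>Zane</name>
Found at position 2
<salary>51000</salary>

ANSWER: 51000


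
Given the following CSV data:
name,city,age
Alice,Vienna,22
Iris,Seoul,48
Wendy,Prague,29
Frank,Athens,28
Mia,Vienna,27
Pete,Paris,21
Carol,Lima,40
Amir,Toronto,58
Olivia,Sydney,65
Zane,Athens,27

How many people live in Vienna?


Scanning city column for 'Vienna':
  Row 1: Alice -> MATCH
  Row 5: Mia -> MATCH
Total matches: 2

ANSWER: 2


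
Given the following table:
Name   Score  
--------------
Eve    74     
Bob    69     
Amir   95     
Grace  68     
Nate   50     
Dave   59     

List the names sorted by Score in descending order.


Sorting by Score (descending):
  Amir: 95
  Eve: 74
  Bob: 69
  Grace: 68
  Dave: 59
  Nate: 50


ANSWER: Amir, Eve, Bob, Grace, Dave, Nate


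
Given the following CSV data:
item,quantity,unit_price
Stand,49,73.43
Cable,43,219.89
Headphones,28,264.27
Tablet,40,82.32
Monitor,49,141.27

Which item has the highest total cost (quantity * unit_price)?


Computing row totals:
  Stand: 3598.07
  Cable: 9455.27
  Headphones: 7399.56
  Tablet: 3292.8
  Monitor: 6922.23
Maximum: Cable (9455.27)

ANSWER: Cable


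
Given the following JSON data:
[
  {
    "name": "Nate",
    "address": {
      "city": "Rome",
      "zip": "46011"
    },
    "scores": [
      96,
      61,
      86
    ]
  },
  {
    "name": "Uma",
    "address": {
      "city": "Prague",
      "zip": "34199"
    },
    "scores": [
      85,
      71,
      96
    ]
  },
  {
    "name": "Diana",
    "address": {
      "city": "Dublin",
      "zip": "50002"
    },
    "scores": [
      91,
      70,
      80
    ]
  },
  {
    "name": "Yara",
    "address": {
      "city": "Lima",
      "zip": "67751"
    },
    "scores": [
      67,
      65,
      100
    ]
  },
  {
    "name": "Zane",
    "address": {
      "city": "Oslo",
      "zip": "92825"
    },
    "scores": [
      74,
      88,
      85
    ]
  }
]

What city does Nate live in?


Path: records[0].address.city
Value: Rome

ANSWER: Rome


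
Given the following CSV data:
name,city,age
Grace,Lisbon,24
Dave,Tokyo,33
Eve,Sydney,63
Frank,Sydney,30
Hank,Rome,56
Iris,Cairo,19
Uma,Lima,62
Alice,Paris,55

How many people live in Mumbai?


Scanning city column for 'Mumbai':
Total matches: 0

ANSWER: 0


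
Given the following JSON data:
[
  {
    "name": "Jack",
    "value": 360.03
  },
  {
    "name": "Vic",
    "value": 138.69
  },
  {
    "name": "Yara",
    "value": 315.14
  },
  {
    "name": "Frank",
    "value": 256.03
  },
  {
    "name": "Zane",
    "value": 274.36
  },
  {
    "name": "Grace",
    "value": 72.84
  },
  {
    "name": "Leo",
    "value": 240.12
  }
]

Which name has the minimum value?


Comparing values:
  Jack: 360.03
  Vic: 138.69
  Yara: 315.14
  Frank: 256.03
  Zane: 274.36
  Grace: 72.84
  Leo: 240.12
Minimum: Grace (72.84)

ANSWER: Grace


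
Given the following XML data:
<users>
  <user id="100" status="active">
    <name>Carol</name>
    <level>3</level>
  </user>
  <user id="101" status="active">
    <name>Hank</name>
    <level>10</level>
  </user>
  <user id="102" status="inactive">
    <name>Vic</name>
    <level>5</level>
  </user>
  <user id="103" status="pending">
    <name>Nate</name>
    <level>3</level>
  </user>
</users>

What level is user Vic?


Finding user: Vic
<level>5</level>

ANSWER: 5


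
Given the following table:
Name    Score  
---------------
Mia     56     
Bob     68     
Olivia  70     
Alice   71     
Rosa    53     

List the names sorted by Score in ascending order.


Sorting by Score (ascending):
  Rosa: 53
  Mia: 56
  Bob: 68
  Olivia: 70
  Alice: 71


ANSWER: Rosa, Mia, Bob, Olivia, Alice


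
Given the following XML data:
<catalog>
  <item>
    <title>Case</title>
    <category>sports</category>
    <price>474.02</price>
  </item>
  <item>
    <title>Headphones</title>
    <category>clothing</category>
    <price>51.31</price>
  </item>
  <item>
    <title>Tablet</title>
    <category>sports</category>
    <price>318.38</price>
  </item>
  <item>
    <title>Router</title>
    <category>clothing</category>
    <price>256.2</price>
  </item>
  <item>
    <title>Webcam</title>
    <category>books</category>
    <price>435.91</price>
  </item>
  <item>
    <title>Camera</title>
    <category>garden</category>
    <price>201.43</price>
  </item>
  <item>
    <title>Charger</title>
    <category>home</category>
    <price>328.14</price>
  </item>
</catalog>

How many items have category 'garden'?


Scanning <item> elements for <category>garden</category>:
  Item 6: Camera -> MATCH
Count: 1

ANSWER: 1


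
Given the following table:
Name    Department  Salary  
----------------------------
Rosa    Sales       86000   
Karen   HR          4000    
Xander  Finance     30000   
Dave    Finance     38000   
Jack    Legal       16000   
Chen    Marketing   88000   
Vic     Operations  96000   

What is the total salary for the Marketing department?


Marketing department members:
  Chen: 88000
Total = 88000 = 88000

ANSWER: 88000


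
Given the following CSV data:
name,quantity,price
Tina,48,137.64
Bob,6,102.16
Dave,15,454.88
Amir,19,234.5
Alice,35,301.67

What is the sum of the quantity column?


Values in 'quantity' column:
  Row 1: 48
  Row 2: 6
  Row 3: 15
  Row 4: 19
  Row 5: 35
Sum = 48 + 6 + 15 + 19 + 35 = 123

ANSWER: 123


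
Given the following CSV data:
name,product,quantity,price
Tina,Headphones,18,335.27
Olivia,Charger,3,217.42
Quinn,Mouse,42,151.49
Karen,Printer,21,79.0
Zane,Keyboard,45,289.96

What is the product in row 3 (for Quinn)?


Row 3: Quinn
Column 'product' = Mouse

ANSWER: Mouse


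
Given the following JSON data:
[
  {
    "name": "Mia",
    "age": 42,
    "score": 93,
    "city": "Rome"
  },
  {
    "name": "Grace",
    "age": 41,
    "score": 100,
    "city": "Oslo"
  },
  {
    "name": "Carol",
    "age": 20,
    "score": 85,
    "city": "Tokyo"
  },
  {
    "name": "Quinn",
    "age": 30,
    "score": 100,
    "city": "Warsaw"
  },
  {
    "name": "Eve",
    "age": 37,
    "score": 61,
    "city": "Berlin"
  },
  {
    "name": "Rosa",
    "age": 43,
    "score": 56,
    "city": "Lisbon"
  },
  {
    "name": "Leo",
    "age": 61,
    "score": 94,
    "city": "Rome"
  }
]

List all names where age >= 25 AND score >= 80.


Checking both conditions:
  Mia (age=42, score=93) -> YES
  Grace (age=41, score=100) -> YES
  Carol (age=20, score=85) -> no
  Quinn (age=30, score=100) -> YES
  Eve (age=37, score=61) -> no
  Rosa (age=43, score=56) -> no
  Leo (age=61, score=94) -> YES


ANSWER: Mia, Grace, Quinn, Leo


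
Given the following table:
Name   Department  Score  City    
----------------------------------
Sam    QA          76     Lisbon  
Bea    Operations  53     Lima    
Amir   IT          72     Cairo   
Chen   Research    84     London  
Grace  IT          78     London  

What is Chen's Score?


Row 4: Chen
Score = 84

ANSWER: 84


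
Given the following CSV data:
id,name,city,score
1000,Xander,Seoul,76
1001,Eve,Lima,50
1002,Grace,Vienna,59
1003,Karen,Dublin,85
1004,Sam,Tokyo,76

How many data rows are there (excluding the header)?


Counting rows (excluding header):
Header: id,name,city,score
Data rows: 5

ANSWER: 5


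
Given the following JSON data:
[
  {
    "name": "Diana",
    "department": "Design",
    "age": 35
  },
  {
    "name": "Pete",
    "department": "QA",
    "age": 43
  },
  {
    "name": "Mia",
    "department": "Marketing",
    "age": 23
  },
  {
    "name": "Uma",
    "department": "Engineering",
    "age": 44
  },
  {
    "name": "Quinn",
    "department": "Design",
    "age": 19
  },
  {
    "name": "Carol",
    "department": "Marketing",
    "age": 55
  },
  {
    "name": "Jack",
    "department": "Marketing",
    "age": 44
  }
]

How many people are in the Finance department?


Scanning records for department = Finance
  No matches found
Count: 0

ANSWER: 0


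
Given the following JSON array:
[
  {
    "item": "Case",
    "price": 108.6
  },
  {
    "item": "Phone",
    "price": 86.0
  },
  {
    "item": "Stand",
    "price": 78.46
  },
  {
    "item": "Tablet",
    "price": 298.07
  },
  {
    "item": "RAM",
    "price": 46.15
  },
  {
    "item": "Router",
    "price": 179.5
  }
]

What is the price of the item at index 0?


Array index 0 -> Case
price = 108.6

ANSWER: 108.6


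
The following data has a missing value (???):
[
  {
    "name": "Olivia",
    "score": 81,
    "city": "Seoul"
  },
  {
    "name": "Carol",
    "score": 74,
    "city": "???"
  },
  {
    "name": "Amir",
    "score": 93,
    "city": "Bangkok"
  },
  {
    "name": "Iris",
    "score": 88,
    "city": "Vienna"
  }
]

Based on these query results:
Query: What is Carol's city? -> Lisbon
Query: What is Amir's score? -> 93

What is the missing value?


The missing value is Carol's city
From query: Carol's city = Lisbon

ANSWER: Lisbon


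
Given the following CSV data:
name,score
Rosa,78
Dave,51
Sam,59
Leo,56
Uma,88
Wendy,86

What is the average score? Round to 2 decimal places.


Scores: 78, 51, 59, 56, 88, 86
Sum = 418
Count = 6
Average = 418 / 6 = 69.67

ANSWER: 69.67


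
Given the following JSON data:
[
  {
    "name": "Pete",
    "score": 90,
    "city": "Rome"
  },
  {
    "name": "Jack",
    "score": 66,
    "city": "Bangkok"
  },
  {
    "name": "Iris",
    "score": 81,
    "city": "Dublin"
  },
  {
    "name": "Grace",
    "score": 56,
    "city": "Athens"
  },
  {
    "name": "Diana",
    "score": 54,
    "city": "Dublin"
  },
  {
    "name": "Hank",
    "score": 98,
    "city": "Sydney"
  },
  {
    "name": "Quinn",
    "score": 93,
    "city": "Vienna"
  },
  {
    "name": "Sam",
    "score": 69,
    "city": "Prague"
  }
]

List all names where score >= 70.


Filtering records where score >= 70:
  Pete (score=90) -> YES
  Jack (score=66) -> no
  Iris (score=81) -> YES
  Grace (score=56) -> no
  Diana (score=54) -> no
  Hank (score=98) -> YES
  Quinn (score=93) -> YES
  Sam (score=69) -> no


ANSWER: Pete, Iris, Hank, Quinn


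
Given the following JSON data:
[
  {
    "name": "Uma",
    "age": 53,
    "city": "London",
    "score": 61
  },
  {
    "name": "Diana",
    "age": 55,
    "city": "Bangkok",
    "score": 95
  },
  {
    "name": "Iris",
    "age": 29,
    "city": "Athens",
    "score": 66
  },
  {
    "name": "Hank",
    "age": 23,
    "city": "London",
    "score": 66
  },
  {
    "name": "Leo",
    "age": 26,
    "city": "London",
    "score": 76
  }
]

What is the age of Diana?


Looking up record where name = Diana
Record index: 1
Field 'age' = 55

ANSWER: 55


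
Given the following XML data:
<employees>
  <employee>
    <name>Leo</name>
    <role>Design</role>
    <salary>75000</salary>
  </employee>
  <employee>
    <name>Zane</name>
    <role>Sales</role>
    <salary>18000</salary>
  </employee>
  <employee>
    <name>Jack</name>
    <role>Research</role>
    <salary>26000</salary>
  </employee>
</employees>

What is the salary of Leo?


Searching for <employee> with <name>Leo</name>
Found at position 1
<salary>75000</salary>

ANSWER: 75000


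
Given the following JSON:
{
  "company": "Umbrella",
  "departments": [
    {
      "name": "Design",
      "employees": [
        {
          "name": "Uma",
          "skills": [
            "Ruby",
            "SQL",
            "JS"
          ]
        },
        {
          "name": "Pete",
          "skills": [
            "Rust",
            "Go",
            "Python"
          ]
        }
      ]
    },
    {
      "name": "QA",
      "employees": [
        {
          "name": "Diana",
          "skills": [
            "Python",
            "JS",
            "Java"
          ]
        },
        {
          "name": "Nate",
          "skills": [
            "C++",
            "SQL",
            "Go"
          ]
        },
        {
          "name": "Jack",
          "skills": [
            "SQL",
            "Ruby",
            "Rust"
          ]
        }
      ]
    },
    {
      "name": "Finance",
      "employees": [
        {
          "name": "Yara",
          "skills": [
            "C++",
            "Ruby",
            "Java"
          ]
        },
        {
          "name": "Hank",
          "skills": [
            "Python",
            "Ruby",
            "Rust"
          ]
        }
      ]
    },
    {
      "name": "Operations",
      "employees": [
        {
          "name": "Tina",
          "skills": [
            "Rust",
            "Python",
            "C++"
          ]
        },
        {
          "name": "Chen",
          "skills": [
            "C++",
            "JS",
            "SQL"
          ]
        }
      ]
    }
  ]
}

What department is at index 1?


Path: departments[1].name
Value: QA

ANSWER: QA


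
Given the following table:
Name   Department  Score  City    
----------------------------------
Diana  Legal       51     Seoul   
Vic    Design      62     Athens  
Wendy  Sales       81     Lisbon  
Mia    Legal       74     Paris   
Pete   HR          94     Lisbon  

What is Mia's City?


Row 4: Mia
City = Paris

ANSWER: Paris


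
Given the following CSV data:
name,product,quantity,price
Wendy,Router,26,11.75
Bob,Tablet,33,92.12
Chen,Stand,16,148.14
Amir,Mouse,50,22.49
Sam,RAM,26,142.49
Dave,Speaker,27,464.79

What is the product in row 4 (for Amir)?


Row 4: Amir
Column 'product' = Mouse

ANSWER: Mouse


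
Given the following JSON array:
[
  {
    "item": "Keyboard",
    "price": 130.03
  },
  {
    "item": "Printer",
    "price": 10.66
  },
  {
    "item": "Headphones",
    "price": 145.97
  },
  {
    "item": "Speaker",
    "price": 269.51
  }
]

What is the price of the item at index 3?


Array index 3 -> Speaker
price = 269.51

ANSWER: 269.51


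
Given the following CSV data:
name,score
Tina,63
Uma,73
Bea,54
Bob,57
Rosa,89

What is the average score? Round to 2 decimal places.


Scores: 63, 73, 54, 57, 89
Sum = 336
Count = 5
Average = 336 / 5 = 67.20

ANSWER: 67.20


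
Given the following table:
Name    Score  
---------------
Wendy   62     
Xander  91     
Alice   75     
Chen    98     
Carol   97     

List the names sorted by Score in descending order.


Sorting by Score (descending):
  Chen: 98
  Carol: 97
  Xander: 91
  Alice: 75
  Wendy: 62


ANSWER: Chen, Carol, Xander, Alice, Wendy


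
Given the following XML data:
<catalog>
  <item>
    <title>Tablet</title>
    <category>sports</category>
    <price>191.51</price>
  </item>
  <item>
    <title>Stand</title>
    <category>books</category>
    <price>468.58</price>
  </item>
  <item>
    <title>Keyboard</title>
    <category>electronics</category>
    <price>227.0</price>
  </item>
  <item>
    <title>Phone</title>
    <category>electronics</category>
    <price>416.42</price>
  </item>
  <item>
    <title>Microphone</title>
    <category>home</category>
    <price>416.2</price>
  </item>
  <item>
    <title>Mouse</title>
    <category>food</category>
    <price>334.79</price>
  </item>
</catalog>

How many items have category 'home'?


Scanning <item> elements for <category>home</category>:
  Item 5: Microphone -> MATCH
Count: 1

ANSWER: 1


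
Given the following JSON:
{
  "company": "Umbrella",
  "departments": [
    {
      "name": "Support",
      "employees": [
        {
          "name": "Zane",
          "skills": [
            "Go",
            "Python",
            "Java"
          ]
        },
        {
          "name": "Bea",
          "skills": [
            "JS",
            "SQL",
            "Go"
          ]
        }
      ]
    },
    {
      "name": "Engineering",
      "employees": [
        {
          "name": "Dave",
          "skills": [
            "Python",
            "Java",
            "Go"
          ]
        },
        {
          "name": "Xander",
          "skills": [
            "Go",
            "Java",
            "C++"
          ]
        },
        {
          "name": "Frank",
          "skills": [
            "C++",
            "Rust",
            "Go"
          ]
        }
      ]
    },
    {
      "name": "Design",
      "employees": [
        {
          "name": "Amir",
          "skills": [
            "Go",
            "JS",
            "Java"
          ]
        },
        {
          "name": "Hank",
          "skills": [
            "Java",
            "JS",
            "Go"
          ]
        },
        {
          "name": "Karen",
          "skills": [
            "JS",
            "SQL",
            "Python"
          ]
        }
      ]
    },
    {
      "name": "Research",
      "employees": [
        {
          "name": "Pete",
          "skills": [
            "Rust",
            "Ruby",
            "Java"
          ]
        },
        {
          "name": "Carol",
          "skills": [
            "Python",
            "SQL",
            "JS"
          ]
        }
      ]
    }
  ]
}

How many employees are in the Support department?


Path: departments[0].employees
Count: 2

ANSWER: 2


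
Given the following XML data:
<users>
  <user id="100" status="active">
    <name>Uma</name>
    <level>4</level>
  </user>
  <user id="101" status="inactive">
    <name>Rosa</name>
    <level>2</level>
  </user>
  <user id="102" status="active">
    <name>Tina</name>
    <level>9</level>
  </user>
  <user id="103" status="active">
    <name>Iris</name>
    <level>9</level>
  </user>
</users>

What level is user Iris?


Finding user: Iris
<level>9</level>

ANSWER: 9


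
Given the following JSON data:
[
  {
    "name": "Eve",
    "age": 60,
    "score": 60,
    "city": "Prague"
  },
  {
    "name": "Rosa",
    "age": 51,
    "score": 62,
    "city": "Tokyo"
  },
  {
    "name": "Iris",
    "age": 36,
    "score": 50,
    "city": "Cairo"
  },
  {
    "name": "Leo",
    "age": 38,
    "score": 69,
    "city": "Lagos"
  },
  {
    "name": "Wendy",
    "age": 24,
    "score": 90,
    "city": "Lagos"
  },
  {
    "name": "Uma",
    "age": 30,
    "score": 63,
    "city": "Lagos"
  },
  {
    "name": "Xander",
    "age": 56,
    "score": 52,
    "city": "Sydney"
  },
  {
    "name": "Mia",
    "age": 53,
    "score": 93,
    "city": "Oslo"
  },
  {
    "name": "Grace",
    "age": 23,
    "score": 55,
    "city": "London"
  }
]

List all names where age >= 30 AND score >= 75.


Checking both conditions:
  Eve (age=60, score=60) -> no
  Rosa (age=51, score=62) -> no
  Iris (age=36, score=50) -> no
  Leo (age=38, score=69) -> no
  Wendy (age=24, score=90) -> no
  Uma (age=30, score=63) -> no
  Xander (age=56, score=52) -> no
  Mia (age=53, score=93) -> YES
  Grace (age=23, score=55) -> no


ANSWER: Mia


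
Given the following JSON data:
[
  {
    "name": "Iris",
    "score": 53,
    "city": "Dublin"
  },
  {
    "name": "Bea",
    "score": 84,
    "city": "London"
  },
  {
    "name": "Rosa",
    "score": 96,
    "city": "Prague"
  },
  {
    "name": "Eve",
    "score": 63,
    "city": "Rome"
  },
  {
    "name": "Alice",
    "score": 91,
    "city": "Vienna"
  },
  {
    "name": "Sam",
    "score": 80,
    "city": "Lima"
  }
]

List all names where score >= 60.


Filtering records where score >= 60:
  Iris (score=53) -> no
  Bea (score=84) -> YES
  Rosa (score=96) -> YES
  Eve (score=63) -> YES
  Alice (score=91) -> YES
  Sam (score=80) -> YES


ANSWER: Bea, Rosa, Eve, Alice, Sam


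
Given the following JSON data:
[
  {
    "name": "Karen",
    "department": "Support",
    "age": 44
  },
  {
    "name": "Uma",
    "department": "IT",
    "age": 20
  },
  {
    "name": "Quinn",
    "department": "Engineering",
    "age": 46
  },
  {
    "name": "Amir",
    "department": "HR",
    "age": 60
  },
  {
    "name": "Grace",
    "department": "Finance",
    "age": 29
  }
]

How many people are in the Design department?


Scanning records for department = Design
  No matches found
Count: 0

ANSWER: 0


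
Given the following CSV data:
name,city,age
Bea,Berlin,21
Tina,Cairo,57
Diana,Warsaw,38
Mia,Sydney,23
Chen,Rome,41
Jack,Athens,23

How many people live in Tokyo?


Scanning city column for 'Tokyo':
Total matches: 0

ANSWER: 0


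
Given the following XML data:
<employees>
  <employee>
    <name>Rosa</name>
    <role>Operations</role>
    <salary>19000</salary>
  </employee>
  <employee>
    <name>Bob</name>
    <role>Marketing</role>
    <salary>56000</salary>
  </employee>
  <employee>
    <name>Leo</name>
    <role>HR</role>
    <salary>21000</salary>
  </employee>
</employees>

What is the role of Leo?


Searching for <employee> with <name>Leo</name>
Found at position 3
<role>HR</role>

ANSWER: HR


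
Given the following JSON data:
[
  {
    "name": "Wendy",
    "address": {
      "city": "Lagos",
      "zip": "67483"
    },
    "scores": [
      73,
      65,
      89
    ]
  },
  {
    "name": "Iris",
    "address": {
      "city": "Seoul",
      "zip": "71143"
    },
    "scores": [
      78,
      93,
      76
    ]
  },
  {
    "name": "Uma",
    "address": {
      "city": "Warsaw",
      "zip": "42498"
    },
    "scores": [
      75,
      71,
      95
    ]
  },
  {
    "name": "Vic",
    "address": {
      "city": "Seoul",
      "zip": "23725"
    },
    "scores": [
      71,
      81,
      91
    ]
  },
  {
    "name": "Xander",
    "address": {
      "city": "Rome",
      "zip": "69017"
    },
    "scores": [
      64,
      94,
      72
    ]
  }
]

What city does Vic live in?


Path: records[3].address.city
Value: Seoul

ANSWER: Seoul


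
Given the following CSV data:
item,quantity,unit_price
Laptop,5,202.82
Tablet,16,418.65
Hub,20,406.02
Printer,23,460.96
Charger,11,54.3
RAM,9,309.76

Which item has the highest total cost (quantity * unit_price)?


Computing row totals:
  Laptop: 1014.1
  Tablet: 6698.4
  Hub: 8120.4
  Printer: 10602.08
  Charger: 597.3
  RAM: 2787.84
Maximum: Printer (10602.08)

ANSWER: Printer


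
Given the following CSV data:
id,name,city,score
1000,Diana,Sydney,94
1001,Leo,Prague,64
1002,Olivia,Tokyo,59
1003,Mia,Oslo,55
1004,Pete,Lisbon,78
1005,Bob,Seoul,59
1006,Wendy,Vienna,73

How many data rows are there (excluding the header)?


Counting rows (excluding header):
Header: id,name,city,score
Data rows: 7

ANSWER: 7


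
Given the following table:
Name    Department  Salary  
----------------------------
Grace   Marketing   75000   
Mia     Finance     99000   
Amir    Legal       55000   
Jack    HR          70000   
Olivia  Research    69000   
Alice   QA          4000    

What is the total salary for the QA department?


QA department members:
  Alice: 4000
Total = 4000 = 4000

ANSWER: 4000


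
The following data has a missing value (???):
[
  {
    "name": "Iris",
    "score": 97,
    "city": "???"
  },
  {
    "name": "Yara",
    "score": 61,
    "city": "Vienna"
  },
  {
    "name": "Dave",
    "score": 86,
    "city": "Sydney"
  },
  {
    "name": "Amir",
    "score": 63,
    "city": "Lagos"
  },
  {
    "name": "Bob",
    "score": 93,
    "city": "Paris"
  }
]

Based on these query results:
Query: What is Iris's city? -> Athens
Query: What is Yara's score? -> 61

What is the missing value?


The missing value is Iris's city
From query: Iris's city = Athens

ANSWER: Athens


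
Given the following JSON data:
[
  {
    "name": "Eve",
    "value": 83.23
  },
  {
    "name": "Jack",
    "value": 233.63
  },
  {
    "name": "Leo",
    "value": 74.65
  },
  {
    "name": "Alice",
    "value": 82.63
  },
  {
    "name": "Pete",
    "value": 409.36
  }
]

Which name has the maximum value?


Comparing values:
  Eve: 83.23
  Jack: 233.63
  Leo: 74.65
  Alice: 82.63
  Pete: 409.36
Maximum: Pete (409.36)

ANSWER: Pete


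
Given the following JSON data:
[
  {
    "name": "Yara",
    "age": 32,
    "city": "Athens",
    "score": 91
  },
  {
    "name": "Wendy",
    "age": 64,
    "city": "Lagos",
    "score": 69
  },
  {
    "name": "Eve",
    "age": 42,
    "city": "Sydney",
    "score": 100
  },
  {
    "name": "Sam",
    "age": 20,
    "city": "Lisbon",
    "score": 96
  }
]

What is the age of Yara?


Looking up record where name = Yara
Record index: 0
Field 'age' = 32

ANSWER: 32


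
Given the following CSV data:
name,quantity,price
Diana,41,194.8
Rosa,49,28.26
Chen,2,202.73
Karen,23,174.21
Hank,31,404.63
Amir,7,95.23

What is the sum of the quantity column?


Values in 'quantity' column:
  Row 1: 41
  Row 2: 49
  Row 3: 2
  Row 4: 23
  Row 5: 31
  Row 6: 7
Sum = 41 + 49 + 2 + 23 + 31 + 7 = 153

ANSWER: 153


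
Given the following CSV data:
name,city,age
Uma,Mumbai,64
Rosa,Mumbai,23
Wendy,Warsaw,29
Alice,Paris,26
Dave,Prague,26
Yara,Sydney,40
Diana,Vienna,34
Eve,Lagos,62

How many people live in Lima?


Scanning city column for 'Lima':
Total matches: 0

ANSWER: 0


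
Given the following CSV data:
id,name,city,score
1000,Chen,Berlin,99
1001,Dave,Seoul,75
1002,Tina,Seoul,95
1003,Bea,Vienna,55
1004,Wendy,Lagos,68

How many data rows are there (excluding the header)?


Counting rows (excluding header):
Header: id,name,city,score
Data rows: 5

ANSWER: 5


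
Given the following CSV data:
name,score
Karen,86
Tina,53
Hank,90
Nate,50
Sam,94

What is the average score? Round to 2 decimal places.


Scores: 86, 53, 90, 50, 94
Sum = 373
Count = 5
Average = 373 / 5 = 74.60

ANSWER: 74.60


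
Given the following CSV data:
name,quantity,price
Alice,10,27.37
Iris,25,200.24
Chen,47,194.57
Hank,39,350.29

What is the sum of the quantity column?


Values in 'quantity' column:
  Row 1: 10
  Row 2: 25
  Row 3: 47
  Row 4: 39
Sum = 10 + 25 + 47 + 39 = 121

ANSWER: 121


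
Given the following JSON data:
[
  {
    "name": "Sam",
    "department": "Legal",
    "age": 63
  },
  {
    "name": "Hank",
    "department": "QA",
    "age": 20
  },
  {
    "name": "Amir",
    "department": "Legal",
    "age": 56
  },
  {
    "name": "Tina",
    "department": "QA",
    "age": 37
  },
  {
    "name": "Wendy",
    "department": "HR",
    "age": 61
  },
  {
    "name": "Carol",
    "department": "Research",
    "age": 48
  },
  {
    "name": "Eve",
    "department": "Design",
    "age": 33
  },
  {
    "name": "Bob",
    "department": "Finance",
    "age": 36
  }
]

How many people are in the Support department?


Scanning records for department = Support
  No matches found
Count: 0

ANSWER: 0


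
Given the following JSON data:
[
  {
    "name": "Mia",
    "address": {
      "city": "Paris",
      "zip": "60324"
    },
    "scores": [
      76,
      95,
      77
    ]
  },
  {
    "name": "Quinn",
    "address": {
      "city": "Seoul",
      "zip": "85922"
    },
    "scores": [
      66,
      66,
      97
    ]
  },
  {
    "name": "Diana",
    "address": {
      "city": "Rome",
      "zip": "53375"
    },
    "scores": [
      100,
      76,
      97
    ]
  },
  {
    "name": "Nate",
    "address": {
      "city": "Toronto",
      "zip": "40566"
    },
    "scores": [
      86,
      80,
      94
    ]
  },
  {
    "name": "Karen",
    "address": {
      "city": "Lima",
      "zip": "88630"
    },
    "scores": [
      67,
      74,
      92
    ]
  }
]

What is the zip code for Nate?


Path: records[3].address.zip
Value: 40566

ANSWER: 40566


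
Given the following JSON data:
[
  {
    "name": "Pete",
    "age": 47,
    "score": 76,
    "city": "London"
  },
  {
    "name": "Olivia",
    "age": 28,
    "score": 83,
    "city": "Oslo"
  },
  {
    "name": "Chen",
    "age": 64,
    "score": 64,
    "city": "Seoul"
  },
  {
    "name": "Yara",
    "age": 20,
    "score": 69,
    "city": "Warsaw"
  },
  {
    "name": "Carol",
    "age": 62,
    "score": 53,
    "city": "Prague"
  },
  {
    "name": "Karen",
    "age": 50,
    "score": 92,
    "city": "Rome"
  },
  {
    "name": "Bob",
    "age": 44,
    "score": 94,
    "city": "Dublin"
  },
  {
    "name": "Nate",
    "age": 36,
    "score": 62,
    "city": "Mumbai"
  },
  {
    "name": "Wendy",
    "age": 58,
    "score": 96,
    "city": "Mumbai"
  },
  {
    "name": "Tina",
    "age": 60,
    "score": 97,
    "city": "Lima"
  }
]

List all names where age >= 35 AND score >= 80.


Checking both conditions:
  Pete (age=47, score=76) -> no
  Olivia (age=28, score=83) -> no
  Chen (age=64, score=64) -> no
  Yara (age=20, score=69) -> no
  Carol (age=62, score=53) -> no
  Karen (age=50, score=92) -> YES
  Bob (age=44, score=94) -> YES
  Nate (age=36, score=62) -> no
  Wendy (age=58, score=96) -> YES
  Tina (age=60, score=97) -> YES


ANSWER: Karen, Bob, Wendy, Tina


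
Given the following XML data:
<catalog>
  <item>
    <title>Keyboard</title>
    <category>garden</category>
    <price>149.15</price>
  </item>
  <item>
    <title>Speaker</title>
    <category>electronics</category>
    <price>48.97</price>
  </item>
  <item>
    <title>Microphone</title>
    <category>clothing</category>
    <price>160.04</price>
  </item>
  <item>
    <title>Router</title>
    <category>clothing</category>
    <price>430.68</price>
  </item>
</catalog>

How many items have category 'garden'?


Scanning <item> elements for <category>garden</category>:
  Item 1: Keyboard -> MATCH
Count: 1

ANSWER: 1


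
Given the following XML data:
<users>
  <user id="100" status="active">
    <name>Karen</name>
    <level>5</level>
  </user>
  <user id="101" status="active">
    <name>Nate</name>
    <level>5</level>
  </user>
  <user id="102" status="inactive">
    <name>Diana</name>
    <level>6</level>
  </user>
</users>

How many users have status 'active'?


Counting users with status='active':
  Karen (id=100) -> MATCH
  Nate (id=101) -> MATCH
Count: 2

ANSWER: 2


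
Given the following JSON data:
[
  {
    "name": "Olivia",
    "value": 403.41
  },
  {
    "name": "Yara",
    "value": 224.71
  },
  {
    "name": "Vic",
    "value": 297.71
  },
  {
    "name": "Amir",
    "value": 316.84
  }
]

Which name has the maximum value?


Comparing values:
  Olivia: 403.41
  Yara: 224.71
  Vic: 297.71
  Amir: 316.84
Maximum: Olivia (403.41)

ANSWER: Olivia


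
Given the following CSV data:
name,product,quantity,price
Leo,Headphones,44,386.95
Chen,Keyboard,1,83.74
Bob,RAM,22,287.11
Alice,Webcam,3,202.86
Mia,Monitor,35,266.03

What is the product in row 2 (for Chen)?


Row 2: Chen
Column 'product' = Keyboard

ANSWER: Keyboard


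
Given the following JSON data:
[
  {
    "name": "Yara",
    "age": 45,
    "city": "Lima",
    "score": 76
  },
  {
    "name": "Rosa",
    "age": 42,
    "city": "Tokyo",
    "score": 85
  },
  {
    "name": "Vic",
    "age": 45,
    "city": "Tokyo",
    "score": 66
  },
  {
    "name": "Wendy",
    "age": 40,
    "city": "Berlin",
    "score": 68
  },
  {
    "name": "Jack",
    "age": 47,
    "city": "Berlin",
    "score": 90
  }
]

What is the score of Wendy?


Looking up record where name = Wendy
Record index: 3
Field 'score' = 68

ANSWER: 68


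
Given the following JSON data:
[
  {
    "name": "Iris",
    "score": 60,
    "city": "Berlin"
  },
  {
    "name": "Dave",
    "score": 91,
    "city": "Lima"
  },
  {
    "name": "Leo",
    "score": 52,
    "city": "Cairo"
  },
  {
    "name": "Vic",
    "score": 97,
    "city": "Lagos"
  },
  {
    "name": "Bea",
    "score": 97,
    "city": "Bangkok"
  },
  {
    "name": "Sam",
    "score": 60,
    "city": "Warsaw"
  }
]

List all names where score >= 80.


Filtering records where score >= 80:
  Iris (score=60) -> no
  Dave (score=91) -> YES
  Leo (score=52) -> no
  Vic (score=97) -> YES
  Bea (score=97) -> YES
  Sam (score=60) -> no


ANSWER: Dave, Vic, Bea


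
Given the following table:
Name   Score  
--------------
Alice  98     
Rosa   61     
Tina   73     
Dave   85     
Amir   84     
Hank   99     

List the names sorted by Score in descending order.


Sorting by Score (descending):
  Hank: 99
  Alice: 98
  Dave: 85
  Amir: 84
  Tina: 73
  Rosa: 61


ANSWER: Hank, Alice, Dave, Amir, Tina, Rosa


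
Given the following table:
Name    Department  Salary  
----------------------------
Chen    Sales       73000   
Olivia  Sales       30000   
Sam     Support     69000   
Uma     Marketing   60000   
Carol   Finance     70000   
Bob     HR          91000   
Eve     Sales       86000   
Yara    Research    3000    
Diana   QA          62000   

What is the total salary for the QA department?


QA department members:
  Diana: 62000
Total = 62000 = 62000

ANSWER: 62000


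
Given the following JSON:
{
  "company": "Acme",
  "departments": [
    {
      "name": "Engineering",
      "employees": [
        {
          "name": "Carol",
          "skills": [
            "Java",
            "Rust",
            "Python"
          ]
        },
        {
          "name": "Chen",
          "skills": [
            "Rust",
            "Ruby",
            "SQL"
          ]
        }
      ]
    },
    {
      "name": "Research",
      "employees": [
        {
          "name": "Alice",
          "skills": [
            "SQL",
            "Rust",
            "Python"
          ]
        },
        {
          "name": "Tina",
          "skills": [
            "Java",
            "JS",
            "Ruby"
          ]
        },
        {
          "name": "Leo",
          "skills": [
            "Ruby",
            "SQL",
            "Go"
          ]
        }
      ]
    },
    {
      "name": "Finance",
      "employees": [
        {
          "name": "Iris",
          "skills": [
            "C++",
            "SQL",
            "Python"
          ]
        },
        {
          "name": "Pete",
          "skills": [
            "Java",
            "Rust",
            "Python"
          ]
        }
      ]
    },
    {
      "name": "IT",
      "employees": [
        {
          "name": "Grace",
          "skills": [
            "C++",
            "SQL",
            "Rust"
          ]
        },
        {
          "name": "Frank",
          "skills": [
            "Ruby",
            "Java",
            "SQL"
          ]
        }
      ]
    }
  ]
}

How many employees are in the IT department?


Path: departments[3].employees
Count: 2

ANSWER: 2


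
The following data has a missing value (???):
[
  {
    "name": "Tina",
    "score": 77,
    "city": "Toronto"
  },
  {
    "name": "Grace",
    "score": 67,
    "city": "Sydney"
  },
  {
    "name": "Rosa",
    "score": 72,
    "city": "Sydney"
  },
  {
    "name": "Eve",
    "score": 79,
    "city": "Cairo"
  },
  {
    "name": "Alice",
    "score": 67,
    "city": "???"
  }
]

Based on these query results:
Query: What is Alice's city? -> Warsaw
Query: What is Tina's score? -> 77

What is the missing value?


The missing value is Alice's city
From query: Alice's city = Warsaw

ANSWER: Warsaw


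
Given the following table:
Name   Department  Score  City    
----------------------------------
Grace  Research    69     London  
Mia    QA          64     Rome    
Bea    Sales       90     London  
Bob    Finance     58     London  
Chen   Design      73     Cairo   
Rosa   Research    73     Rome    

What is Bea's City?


Row 3: Bea
City = London

ANSWER: London


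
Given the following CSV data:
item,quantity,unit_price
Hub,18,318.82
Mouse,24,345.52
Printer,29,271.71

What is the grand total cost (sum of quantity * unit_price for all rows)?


Computing row totals:
  Hub: 18 * 318.82 = 5738.76
  Mouse: 24 * 345.52 = 8292.48
  Printer: 29 * 271.71 = 7879.59
Grand total = 5738.76 + 8292.48 + 7879.59 = 21910.83

ANSWER: 21910.83


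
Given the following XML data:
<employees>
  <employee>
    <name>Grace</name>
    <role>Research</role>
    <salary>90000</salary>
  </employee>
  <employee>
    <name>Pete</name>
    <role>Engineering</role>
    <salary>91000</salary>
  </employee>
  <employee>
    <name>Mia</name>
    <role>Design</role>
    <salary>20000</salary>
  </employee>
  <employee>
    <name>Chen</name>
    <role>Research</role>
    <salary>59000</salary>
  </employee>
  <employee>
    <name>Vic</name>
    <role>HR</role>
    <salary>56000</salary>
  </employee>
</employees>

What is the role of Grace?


Searching for <employee> with <name>Grace</name>
Found at position 1
<role>Research</role>

ANSWER: Research


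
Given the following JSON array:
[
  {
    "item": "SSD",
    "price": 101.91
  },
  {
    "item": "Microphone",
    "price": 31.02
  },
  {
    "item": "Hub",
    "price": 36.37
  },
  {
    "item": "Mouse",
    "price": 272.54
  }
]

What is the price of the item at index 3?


Array index 3 -> Mouse
price = 272.54

ANSWER: 272.54


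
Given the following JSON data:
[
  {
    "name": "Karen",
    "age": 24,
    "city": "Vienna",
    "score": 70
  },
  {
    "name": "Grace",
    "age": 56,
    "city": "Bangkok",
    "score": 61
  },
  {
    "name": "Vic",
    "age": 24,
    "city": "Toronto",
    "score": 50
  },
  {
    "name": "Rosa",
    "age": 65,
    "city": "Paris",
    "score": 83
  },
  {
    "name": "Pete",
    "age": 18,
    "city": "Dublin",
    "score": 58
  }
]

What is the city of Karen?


Looking up record where name = Karen
Record index: 0
Field 'city' = Vienna

ANSWER: Vienna


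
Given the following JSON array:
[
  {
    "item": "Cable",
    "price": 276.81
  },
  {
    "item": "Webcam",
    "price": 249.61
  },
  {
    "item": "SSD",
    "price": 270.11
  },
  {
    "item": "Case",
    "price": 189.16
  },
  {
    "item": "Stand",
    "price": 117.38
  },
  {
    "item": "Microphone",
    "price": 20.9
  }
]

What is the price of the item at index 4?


Array index 4 -> Stand
price = 117.38

ANSWER: 117.38


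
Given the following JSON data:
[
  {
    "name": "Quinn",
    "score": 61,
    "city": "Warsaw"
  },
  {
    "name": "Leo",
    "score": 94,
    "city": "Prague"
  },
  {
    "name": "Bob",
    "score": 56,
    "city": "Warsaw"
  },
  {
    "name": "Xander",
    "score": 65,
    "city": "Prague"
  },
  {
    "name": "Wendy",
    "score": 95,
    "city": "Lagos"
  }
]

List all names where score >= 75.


Filtering records where score >= 75:
  Quinn (score=61) -> no
  Leo (score=94) -> YES
  Bob (score=56) -> no
  Xander (score=65) -> no
  Wendy (score=95) -> YES


ANSWER: Leo, Wendy


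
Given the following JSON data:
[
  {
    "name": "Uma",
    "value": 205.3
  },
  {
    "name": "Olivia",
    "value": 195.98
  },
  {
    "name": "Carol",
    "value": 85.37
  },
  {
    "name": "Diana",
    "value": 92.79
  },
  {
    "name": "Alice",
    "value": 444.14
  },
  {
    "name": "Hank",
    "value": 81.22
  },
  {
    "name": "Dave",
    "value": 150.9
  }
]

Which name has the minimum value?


Comparing values:
  Uma: 205.3
  Olivia: 195.98
  Carol: 85.37
  Diana: 92.79
  Alice: 444.14
  Hank: 81.22
  Dave: 150.9
Minimum: Hank (81.22)

ANSWER: Hank


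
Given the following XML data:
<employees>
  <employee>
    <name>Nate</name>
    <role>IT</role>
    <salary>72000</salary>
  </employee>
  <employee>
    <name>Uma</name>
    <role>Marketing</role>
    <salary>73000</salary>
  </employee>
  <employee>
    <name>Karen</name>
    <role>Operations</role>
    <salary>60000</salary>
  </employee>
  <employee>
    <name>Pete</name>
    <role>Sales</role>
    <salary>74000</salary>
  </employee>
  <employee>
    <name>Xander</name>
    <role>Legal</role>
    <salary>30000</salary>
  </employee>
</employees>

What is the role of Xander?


Searching for <employee> with <name>Xander</name>
Found at position 5
<role>Legal</role>

ANSWER: Legal


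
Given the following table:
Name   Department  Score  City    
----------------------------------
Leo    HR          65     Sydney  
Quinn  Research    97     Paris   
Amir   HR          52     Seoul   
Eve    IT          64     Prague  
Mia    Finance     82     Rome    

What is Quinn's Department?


Row 2: Quinn
Department = Research

ANSWER: Research
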